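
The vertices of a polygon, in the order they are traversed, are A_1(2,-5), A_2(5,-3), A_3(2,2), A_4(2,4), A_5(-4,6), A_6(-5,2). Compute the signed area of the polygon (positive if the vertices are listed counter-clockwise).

55

Σ = (19) + (16) + (4) + (28) + (22) + (21) = 110
Signed area = Σ/2 = 55 (positive ⇒ counter-clockwise traversal).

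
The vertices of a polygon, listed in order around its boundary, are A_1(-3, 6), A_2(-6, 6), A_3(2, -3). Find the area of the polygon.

Σ = (18) + (6) + (3) = 27
Area = |Σ|/2 = 13.5.

13.5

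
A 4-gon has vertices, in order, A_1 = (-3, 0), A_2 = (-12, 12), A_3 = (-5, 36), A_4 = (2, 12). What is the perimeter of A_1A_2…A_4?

78

|A_1A_2| = √((-9)² + (12)²) = √225 = 15
|A_2A_3| = √((7)² + (24)²) = √625 = 25
|A_3A_4| = √((7)² + (-24)²) = √625 = 25
|A_4A_1| = √((-5)² + (-12)²) = √169 = 13
Perimeter = 15 + 25 + 25 + 13 = 78.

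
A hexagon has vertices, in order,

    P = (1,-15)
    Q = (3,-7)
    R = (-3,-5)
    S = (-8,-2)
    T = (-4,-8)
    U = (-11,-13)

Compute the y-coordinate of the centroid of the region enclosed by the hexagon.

Apply the shoelace (surveyor's) formula. First the cross-terms c_i = x_i·y_{i+1} − x_{i+1}·y_i:
  38, -36, -34, 56, -36, 178  ⇒  2A = 166, A = 83.
Then Σ (y_i + y_{i+1})·c_i = -4954, so ȳ = -4954 / (6·83) = -2477/249.

-2477/249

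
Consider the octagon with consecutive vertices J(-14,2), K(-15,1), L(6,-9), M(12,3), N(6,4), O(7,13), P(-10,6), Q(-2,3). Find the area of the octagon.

271.5

Apply Gauss's area formula: 2A = Σ (x_i·y_{i+1} − x_{i+1}·y_i), indices taken mod 8.
Cross-terms: 16, 129, 126, 30, 50, 172, -18, 38  ⇒  Σ = 543
Area = |Σ|/2 = 271.5.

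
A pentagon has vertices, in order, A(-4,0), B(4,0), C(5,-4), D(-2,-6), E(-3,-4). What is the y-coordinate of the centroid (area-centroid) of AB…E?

-38/15

Apply the shoelace (surveyor's) formula. First the cross-terms c_i = x_i·y_{i+1} − x_{i+1}·y_i:
  0, -16, -38, -10, -16  ⇒  2A = -80, A = -40.
Then Σ (y_i + y_{i+1})·c_i = 608, so ȳ = 608 / (6·(-40)) = -38/15.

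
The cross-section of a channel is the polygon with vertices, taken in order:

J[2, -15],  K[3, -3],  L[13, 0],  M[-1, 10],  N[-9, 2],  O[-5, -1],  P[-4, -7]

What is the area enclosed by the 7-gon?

210

Σ = (39) + (39) + (130) + (88) + (19) + (31) + (74) = 420
Area = |Σ|/2 = 210.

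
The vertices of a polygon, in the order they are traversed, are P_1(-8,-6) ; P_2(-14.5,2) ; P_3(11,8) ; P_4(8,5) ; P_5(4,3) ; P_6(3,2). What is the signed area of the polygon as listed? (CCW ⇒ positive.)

-124.5

Apply Gauss's area formula: 2A = Σ (x_i·y_{i+1} − x_{i+1}·y_i), indices taken mod 6.
Σ = (-103) + (-138) + (-9) + (4) + (-1) + (-2) = -249
Signed area = Σ/2 = -124.5 (negative ⇒ clockwise traversal).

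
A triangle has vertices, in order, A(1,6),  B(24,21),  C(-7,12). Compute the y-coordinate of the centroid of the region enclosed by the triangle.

Apply the shoelace (surveyor's) formula. First the cross-terms c_i = x_i·y_{i+1} − x_{i+1}·y_i:
  -123, 435, -54  ⇒  2A = 258, A = 129.
Then Σ (y_i + y_{i+1})·c_i = 10062, so ȳ = 10062 / (6·129) = 13.

13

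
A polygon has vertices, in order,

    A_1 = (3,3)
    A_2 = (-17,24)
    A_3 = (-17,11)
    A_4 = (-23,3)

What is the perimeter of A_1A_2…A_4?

|A_1A_2| = √((-20)² + (21)²) = √841 = 29
|A_2A_3| = √((0)² + (-13)²) = √169 = 13
|A_3A_4| = √((-6)² + (-8)²) = √100 = 10
|A_4A_1| = √((26)² + (0)²) = √676 = 26
Perimeter = 29 + 13 + 10 + 26 = 78.

78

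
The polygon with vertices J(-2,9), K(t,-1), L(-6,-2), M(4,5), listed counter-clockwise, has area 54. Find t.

-8

Write out the shoelace sum; only the two edges meeting at K involve t:
2·Area = [((-2)·(-1) − t·9) + (t·(-2) − (-6)·(-1))] + 24
       = -11·t + 20 = 108
⇒ t = -8.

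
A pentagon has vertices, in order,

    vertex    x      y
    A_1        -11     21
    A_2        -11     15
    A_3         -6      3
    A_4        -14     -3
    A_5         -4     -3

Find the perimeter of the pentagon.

|A_1A_2| = √((0)² + (-6)²) = √36 = 6
|A_2A_3| = √((5)² + (-12)²) = √169 = 13
|A_3A_4| = √((-8)² + (-6)²) = √100 = 10
|A_4A_5| = √((10)² + (0)²) = √100 = 10
|A_5A_1| = √((-7)² + (24)²) = √625 = 25
Perimeter = 6 + 13 + 10 + 10 + 25 = 64.

64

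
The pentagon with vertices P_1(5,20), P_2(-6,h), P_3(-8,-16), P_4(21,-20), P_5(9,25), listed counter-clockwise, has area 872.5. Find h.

21

Write out the shoelace sum; only the two edges meeting at P_2 involve h:
2·Area = [(5·h − (-6)·20) + ((-6)·(-16) − (-8)·h)] + 1256
       = 13·h + 1472 = 1745
⇒ h = 21.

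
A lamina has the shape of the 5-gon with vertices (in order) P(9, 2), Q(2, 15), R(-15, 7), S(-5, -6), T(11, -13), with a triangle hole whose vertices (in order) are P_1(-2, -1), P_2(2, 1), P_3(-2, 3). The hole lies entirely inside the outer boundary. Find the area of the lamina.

374.5

Outer boundary:
Apply the shoelace formula: 2A = Σ (x_i·y_{i+1} − x_{i+1}·y_i), indices taken mod 5.
Σ = (131) + (239) + (125) + (131) + (139) = 765
Area = |Σ|/2 = 382.5.
Hole:
Apply the shoelace formula: 2A = Σ (x_i·y_{i+1} − x_{i+1}·y_i), indices taken mod 3.
Cross-terms: 0, 8, 8  ⇒  Σ = 16
Area = |Σ|/2 = 8.
Net area = 382.5 − 8 = 374.5.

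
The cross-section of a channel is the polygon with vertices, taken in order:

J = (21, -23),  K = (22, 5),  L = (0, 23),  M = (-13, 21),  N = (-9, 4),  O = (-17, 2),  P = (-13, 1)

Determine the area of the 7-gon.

Σ = (611) + (506) + (299) + (137) + (50) + (9) + (278) = 1890
Area = |Σ|/2 = 945.

945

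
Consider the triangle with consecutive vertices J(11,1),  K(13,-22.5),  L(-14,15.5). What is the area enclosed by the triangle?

Apply the shoelace formula: 2A = Σ (x_i·y_{i+1} − x_{i+1}·y_i), indices taken mod 3.
Σ = (-260.5) + (-113.5) + (-184.5) = -558.5
Area = |Σ|/2 = 279.25.

279.25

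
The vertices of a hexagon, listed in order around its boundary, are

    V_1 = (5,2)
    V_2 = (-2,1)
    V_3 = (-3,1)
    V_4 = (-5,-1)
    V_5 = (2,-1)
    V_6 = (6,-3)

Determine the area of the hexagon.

26

Σ = (9) + (1) + (8) + (7) + (0) + (27) = 52
Area = |Σ|/2 = 26.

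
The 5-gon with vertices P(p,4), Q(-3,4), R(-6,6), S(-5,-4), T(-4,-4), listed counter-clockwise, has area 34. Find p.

1

Write out the shoelace sum; only the two edges meeting at P involve p:
2·Area = [((-4)·4 − p·(-4)) + (p·4 − (-3)·4)] + 64
       = 8·p + 60 = 68
⇒ p = 1.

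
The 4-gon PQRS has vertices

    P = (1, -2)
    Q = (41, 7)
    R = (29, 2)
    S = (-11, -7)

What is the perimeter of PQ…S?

|PQ| = √((40)² + (9)²) = √1681 = 41
|QR| = √((-12)² + (-5)²) = √169 = 13
|RS| = √((-40)² + (-9)²) = √1681 = 41
|SP| = √((12)² + (5)²) = √169 = 13
Perimeter = 41 + 13 + 41 + 13 = 108.

108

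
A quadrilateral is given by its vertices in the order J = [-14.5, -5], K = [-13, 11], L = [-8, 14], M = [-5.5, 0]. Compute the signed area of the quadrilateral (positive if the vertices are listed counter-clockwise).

-107

Apply the surveyor's formula: 2A = Σ (x_i·y_{i+1} − x_{i+1}·y_i), indices taken mod 4.
Σ = (-224.5) + (-94) + (77) + (27.5) = -214
Signed area = Σ/2 = -107 (negative ⇒ clockwise traversal).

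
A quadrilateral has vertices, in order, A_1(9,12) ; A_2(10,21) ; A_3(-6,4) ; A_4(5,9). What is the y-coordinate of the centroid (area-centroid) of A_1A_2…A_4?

1256/105

Apply the shoelace (surveyor's) formula. First the cross-terms c_i = x_i·y_{i+1} − x_{i+1}·y_i:
  69, 166, -74, -21  ⇒  2A = 140, A = 70.
Then Σ (y_i + y_{i+1})·c_i = 5024, so ȳ = 5024 / (6·70) = 1256/105.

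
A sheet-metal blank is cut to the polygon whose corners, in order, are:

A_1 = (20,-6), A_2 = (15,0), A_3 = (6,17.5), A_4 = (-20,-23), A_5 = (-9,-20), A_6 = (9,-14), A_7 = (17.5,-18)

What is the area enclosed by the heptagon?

Σ = (90) + (262.5) + (212) + (193) + (306) + (83) + (255) = 1401.5
Area = |Σ|/2 = 700.75.

700.75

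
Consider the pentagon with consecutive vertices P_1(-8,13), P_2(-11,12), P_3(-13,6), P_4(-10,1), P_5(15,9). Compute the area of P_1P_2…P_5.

173

Apply Gauss's area formula: 2A = Σ (x_i·y_{i+1} − x_{i+1}·y_i), indices taken mod 5.
Σ = (47) + (90) + (47) + (-105) + (267) = 346
Area = |Σ|/2 = 173.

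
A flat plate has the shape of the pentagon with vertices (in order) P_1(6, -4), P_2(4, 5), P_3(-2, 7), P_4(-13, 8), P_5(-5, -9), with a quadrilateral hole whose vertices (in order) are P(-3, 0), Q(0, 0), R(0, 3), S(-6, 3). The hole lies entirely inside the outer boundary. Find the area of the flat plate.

181.5

Outer boundary:
Apply the shoelace (surveyor's) formula: 2A = Σ (x_i·y_{i+1} − x_{i+1}·y_i), indices taken mod 5.
Σ = (46) + (38) + (75) + (157) + (74) = 390
Area = |Σ|/2 = 195.
Hole:
Apply the shoelace (surveyor's) formula: 2A = Σ (x_i·y_{i+1} − x_{i+1}·y_i), indices taken mod 4.
Σ = (0) + (0) + (18) + (9) = 27
Area = |Σ|/2 = 13.5.
Net area = 195 − 13.5 = 181.5.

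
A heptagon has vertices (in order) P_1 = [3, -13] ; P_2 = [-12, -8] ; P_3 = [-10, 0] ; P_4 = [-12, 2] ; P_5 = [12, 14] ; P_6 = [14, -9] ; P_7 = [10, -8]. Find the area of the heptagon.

452

Apply Gauss's area formula: 2A = Σ (x_i·y_{i+1} − x_{i+1}·y_i), indices taken mod 7.
Σ = (-180) + (-80) + (-20) + (-192) + (-304) + (-22) + (-106) = -904
Area = |Σ|/2 = 452.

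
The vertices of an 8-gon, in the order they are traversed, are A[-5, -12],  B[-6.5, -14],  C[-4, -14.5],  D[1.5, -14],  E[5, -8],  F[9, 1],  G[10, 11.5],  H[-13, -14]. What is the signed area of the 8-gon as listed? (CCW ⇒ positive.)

Apply Gauss's area formula: 2A = Σ (x_i·y_{i+1} − x_{i+1}·y_i), indices taken mod 8.
Σ = (-8) + (38.25) + (77.75) + (58) + (77) + (93.5) + (9.5) + (86) = 432
Signed area = Σ/2 = 216 (positive ⇒ counter-clockwise traversal).

216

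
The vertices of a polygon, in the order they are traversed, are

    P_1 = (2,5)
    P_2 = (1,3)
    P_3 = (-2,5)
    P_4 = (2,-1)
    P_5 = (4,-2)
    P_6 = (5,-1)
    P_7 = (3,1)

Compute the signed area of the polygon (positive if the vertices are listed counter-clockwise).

15.5

Σ = (1) + (11) + (-8) + (0) + (6) + (8) + (13) = 31
Signed area = Σ/2 = 15.5 (positive ⇒ counter-clockwise traversal).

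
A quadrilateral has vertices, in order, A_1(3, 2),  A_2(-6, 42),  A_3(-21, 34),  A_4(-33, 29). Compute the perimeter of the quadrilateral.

|A_1A_2| = √((-9)² + (40)²) = √1681 = 41
|A_2A_3| = √((-15)² + (-8)²) = √289 = 17
|A_3A_4| = √((-12)² + (-5)²) = √169 = 13
|A_4A_1| = √((36)² + (-27)²) = √2025 = 45
Perimeter = 41 + 17 + 13 + 45 = 116.

116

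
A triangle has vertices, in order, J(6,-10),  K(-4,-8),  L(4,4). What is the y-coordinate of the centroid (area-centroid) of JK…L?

-14/3

Apply Gauss's area formula. First the cross-terms c_i = x_i·y_{i+1} − x_{i+1}·y_i:
  -88, 16, -64  ⇒  2A = -136, A = -68.
Then Σ (y_i + y_{i+1})·c_i = 1904, so ȳ = 1904 / (6·(-68)) = -14/3.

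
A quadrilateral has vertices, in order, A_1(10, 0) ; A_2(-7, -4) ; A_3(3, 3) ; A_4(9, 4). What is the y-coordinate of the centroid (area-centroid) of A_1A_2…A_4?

4/13

Apply the surveyor's formula. First the cross-terms c_i = x_i·y_{i+1} − x_{i+1}·y_i:
  -40, -9, -15, -40  ⇒  2A = -104, A = -52.
Then Σ (y_i + y_{i+1})·c_i = -96, so ȳ = -96 / (6·(-52)) = 4/13.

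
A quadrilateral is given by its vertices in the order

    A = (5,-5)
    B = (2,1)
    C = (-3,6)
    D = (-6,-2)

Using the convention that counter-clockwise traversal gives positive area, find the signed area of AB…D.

A→B: (5)(1) − (2)(-5) = 15
B→C: (2)(6) − (-3)(1) = 15
C→D: (-3)(-2) − (-6)(6) = 42
D→A: (-6)(-5) − (5)(-2) = 40
Σ = 112
Signed area = Σ/2 = 56 (positive ⇒ counter-clockwise traversal).

56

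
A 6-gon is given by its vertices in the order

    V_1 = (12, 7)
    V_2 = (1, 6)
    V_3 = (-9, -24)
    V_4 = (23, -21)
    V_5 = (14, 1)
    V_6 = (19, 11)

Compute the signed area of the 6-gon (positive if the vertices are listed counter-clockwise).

644.5

Apply the shoelace formula: 2A = Σ (x_i·y_{i+1} − x_{i+1}·y_i), indices taken mod 6.
Σ = (65) + (30) + (741) + (317) + (135) + (1) = 1289
Signed area = Σ/2 = 644.5 (positive ⇒ counter-clockwise traversal).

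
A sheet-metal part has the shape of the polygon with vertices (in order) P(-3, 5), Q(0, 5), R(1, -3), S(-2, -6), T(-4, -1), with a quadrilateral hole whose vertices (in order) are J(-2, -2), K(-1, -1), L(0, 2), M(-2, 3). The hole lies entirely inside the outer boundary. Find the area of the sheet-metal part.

32.5

Outer boundary:
Σ = (-15) + (-5) + (-12) + (-22) + (-23) = -77
Area = |Σ|/2 = 38.5.
Hole:
Apply the shoelace formula: 2A = Σ (x_i·y_{i+1} − x_{i+1}·y_i), indices taken mod 4.
Cross-terms: 0, -2, 4, 10  ⇒  Σ = 12
Area = |Σ|/2 = 6.
Net area = 38.5 − 6 = 32.5.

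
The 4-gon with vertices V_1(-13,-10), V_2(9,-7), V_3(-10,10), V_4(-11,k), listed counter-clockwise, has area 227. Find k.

11

Write out the shoelace sum; only the two edges meeting at V_4 involve k:
2·Area = [((-10)·k − (-11)·10) + ((-11)·(-10) − (-13)·k)] + 201
       = 3·k + 421 = 454
⇒ k = 11.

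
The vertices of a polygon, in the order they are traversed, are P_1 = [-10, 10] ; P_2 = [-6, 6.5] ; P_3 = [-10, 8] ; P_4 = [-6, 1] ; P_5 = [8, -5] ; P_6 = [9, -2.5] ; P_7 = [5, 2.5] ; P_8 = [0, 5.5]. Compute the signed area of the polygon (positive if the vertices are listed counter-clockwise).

107.25

Apply the shoelace (surveyor's) formula: 2A = Σ (x_i·y_{i+1} − x_{i+1}·y_i), indices taken mod 8.
Cross-terms: -5, 17, 38, 22, 25, 35, 27.5, 55  ⇒  Σ = 214.5
Signed area = Σ/2 = 107.25 (positive ⇒ counter-clockwise traversal).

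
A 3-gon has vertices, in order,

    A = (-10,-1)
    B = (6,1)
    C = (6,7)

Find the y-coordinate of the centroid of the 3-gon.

7/3

Apply the surveyor's formula. First the cross-terms c_i = x_i·y_{i+1} − x_{i+1}·y_i:
  -4, 36, 64  ⇒  2A = 96, A = 48.
Then Σ (y_i + y_{i+1})·c_i = 672, so ȳ = 672 / (6·48) = 7/3.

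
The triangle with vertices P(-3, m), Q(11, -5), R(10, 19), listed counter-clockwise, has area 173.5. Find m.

Write out the shoelace sum; only the two edges meeting at P involve m:
2·Area = [(10·m − (-3)·19) + ((-3)·(-5) − 11·m)] + 259
       = -1·m + 331 = 347
⇒ m = -16.

-16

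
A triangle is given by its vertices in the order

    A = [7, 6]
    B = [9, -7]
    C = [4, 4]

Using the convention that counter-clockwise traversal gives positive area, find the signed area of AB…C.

Apply Gauss's area formula: 2A = Σ (x_i·y_{i+1} − x_{i+1}·y_i), indices taken mod 3.
Σ = (-103) + (64) + (-4) = -43
Signed area = Σ/2 = -21.5 (negative ⇒ clockwise traversal).

-21.5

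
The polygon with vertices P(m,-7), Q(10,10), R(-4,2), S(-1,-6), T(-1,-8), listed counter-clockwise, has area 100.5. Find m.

The doubled signed area Σ (x_i y_{i+1} − x_{i+1} y_i) is linear in m.
With m=0 it equals 165; the coefficient of m is 18 (from the two edges through P).
So 18·m + 165 = 2·100.5 = 201 ⇒ m = 2.

2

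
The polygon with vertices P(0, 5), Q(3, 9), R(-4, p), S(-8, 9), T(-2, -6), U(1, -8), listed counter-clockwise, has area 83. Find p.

8

Write out the shoelace sum; only the two edges meeting at R involve p:
2·Area = [(3·p − (-4)·9) + ((-4)·9 − (-8)·p)] + 78
       = 11·p + 78 = 166
⇒ p = 8.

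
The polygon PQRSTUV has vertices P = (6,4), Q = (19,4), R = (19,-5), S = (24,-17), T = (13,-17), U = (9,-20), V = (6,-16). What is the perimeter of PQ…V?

|PQ| = √((13)² + (0)²) = √169 = 13
|QR| = √((0)² + (-9)²) = √81 = 9
|RS| = √((5)² + (-12)²) = √169 = 13
|ST| = √((-11)² + (0)²) = √121 = 11
|TU| = √((-4)² + (-3)²) = √25 = 5
|UV| = √((-3)² + (4)²) = √25 = 5
|VP| = √((0)² + (20)²) = √400 = 20
Perimeter = 13 + 9 + 13 + 11 + 5 + 5 + 20 = 76.

76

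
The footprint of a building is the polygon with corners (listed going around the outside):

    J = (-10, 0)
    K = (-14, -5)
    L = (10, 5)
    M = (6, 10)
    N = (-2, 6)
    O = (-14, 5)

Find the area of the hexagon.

Σ = (50) + (-20) + (70) + (56) + (74) + (50) = 280
Area = |Σ|/2 = 140.

140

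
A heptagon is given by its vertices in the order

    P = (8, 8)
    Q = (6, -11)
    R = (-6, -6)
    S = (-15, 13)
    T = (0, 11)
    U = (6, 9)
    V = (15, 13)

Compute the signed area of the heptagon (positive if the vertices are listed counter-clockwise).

Apply the shoelace (surveyor's) formula: 2A = Σ (x_i·y_{i+1} − x_{i+1}·y_i), indices taken mod 7.
Σ = (-136) + (-102) + (-168) + (-165) + (-66) + (-57) + (16) = -678
Signed area = Σ/2 = -339 (negative ⇒ clockwise traversal).

-339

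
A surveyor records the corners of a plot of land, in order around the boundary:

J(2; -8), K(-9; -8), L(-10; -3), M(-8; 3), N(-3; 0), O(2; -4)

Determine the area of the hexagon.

J→K: (2)(-8) − (-9)(-8) = -88
K→L: (-9)(-3) − (-10)(-8) = -53
L→M: (-10)(3) − (-8)(-3) = -54
M→N: (-8)(0) − (-3)(3) = 9
N→O: (-3)(-4) − (2)(0) = 12
O→J: (2)(-8) − (2)(-4) = -8
Σ = -182
Area = |Σ|/2 = 91.

91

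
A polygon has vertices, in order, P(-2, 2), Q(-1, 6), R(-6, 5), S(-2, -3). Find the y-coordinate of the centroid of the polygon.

109/39

Apply the shoelace (surveyor's) formula. First the cross-terms c_i = x_i·y_{i+1} − x_{i+1}·y_i:
  -10, 31, 28, -10  ⇒  2A = 39, A = 19.5.
Then Σ (y_i + y_{i+1})·c_i = 327, so ȳ = 327 / (6·19.5) = 109/39.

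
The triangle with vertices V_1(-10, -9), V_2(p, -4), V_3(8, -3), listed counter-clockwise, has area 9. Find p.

The doubled signed area Σ (x_i y_{i+1} − x_{i+1} y_i) is linear in p.
With p=0 it equals -30; the coefficient of p is 6 (from the two edges through V_2).
So 6·p + -30 = 2·9 = 18 ⇒ p = 8.

8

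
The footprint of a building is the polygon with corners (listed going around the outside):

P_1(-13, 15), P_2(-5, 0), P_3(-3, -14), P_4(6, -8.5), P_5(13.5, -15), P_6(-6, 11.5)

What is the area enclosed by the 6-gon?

P_1→P_2: (-13)(0) − (-5)(15) = 75
P_2→P_3: (-5)(-14) − (-3)(0) = 70
P_3→P_4: (-3)(-8.5) − (6)(-14) = 109.5
P_4→P_5: (6)(-15) − (13.5)(-8.5) = 24.75
P_5→P_6: (13.5)(11.5) − (-6)(-15) = 65.25
P_6→P_1: (-6)(15) − (-13)(11.5) = 59.5
Σ = 404
Area = |Σ|/2 = 202.

202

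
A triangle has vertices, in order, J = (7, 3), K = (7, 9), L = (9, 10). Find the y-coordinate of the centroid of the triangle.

Apply the shoelace (surveyor's) formula. First the cross-terms c_i = x_i·y_{i+1} − x_{i+1}·y_i:
  42, -11, -43  ⇒  2A = -12, A = -6.
Then Σ (y_i + y_{i+1})·c_i = -264, so ȳ = -264 / (6·(-6)) = 22/3.

22/3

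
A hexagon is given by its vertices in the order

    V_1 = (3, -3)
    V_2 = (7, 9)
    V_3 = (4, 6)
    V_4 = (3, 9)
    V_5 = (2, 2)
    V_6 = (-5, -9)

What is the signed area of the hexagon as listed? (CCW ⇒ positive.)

Σ = (48) + (6) + (18) + (-12) + (-8) + (42) = 94
Signed area = Σ/2 = 47 (positive ⇒ counter-clockwise traversal).

47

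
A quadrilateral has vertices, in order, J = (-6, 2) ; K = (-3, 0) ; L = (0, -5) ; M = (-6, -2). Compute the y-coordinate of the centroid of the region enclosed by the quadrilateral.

-49/33

Apply the surveyor's formula. First the cross-terms c_i = x_i·y_{i+1} − x_{i+1}·y_i:
  6, 15, -30, -24  ⇒  2A = -33, A = -16.5.
Then Σ (y_i + y_{i+1})·c_i = 147, so ȳ = 147 / (6·(-16.5)) = -49/33.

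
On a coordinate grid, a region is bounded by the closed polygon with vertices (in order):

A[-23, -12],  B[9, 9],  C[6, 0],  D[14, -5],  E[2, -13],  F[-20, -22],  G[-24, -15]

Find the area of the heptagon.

472

A→B: (-23)(9) − (9)(-12) = -99
B→C: (9)(0) − (6)(9) = -54
C→D: (6)(-5) − (14)(0) = -30
D→E: (14)(-13) − (2)(-5) = -172
E→F: (2)(-22) − (-20)(-13) = -304
F→G: (-20)(-15) − (-24)(-22) = -228
G→A: (-24)(-12) − (-23)(-15) = -57
Σ = -944
Area = |Σ|/2 = 472.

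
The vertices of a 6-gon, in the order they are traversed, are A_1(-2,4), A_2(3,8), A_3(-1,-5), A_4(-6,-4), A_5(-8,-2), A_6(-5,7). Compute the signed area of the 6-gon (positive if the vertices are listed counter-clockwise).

-76.5

Apply Gauss's area formula: 2A = Σ (x_i·y_{i+1} − x_{i+1}·y_i), indices taken mod 6.
A_1→A_2: (-2)(8) − (3)(4) = -28
A_2→A_3: (3)(-5) − (-1)(8) = -7
A_3→A_4: (-1)(-4) − (-6)(-5) = -26
A_4→A_5: (-6)(-2) − (-8)(-4) = -20
A_5→A_6: (-8)(7) − (-5)(-2) = -66
A_6→A_1: (-5)(4) − (-2)(7) = -6
Σ = -153
Signed area = Σ/2 = -76.5 (negative ⇒ clockwise traversal).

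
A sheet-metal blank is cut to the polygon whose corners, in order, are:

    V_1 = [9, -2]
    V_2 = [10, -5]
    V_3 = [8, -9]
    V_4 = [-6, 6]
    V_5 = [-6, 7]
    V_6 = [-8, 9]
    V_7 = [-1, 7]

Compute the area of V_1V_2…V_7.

Apply Gauss's area formula: 2A = Σ (x_i·y_{i+1} − x_{i+1}·y_i), indices taken mod 7.
V_1→V_2: (9)(-5) − (10)(-2) = -25
V_2→V_3: (10)(-9) − (8)(-5) = -50
V_3→V_4: (8)(6) − (-6)(-9) = -6
V_4→V_5: (-6)(7) − (-6)(6) = -6
V_5→V_6: (-6)(9) − (-8)(7) = 2
V_6→V_7: (-8)(7) − (-1)(9) = -47
V_7→V_1: (-1)(-2) − (9)(7) = -61
Σ = -193
Area = |Σ|/2 = 96.5.

96.5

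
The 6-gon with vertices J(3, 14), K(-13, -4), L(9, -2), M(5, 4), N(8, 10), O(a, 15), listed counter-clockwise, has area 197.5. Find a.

The doubled signed area Σ (x_i y_{i+1} − x_{i+1} y_i) is linear in a.
With a=0 it equals 371; the coefficient of a is 4 (from the two edges through O).
So 4·a + 371 = 2·197.5 = 395 ⇒ a = 6.

6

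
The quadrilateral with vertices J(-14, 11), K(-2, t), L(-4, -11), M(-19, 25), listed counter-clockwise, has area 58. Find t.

-24

The doubled signed area Σ (x_i y_{i+1} − x_{i+1} y_i) is linear in t.
With t=0 it equals -124; the coefficient of t is -10 (from the two edges through K).
So -10·t + -124 = 2·58 = 116 ⇒ t = -24.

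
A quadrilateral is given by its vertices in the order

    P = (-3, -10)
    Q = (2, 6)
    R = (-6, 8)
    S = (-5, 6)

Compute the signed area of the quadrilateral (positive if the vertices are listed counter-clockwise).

63

Cross-terms: 2, 52, 4, 68  ⇒  Σ = 126
Signed area = Σ/2 = 63 (positive ⇒ counter-clockwise traversal).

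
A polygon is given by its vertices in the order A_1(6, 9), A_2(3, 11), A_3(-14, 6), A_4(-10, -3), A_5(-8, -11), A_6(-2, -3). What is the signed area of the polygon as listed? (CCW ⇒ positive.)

200.5

A_1→A_2: (6)(11) − (3)(9) = 39
A_2→A_3: (3)(6) − (-14)(11) = 172
A_3→A_4: (-14)(-3) − (-10)(6) = 102
A_4→A_5: (-10)(-11) − (-8)(-3) = 86
A_5→A_6: (-8)(-3) − (-2)(-11) = 2
A_6→A_1: (-2)(9) − (6)(-3) = 0
Σ = 401
Signed area = Σ/2 = 200.5 (positive ⇒ counter-clockwise traversal).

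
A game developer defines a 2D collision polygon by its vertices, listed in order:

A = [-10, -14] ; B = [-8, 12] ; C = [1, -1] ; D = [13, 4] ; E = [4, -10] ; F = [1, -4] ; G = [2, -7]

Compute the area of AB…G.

234

Cross-terms: -232, -4, 17, -146, -6, 1, -98  ⇒  Σ = -468
Area = |Σ|/2 = 234.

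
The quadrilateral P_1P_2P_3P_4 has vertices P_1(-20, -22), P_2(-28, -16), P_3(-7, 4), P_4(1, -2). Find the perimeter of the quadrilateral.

78

|P_1P_2| = √((-8)² + (6)²) = √100 = 10
|P_2P_3| = √((21)² + (20)²) = √841 = 29
|P_3P_4| = √((8)² + (-6)²) = √100 = 10
|P_4P_1| = √((-21)² + (-20)²) = √841 = 29
Perimeter = 10 + 29 + 10 + 29 = 78.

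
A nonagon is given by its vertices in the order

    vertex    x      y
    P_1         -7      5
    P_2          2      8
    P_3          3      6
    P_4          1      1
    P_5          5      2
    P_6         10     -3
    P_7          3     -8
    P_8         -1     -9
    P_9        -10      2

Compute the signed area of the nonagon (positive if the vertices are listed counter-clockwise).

-176.5

Apply the shoelace (surveyor's) formula: 2A = Σ (x_i·y_{i+1} − x_{i+1}·y_i), indices taken mod 9.
Σ = (-66) + (-12) + (-3) + (-3) + (-35) + (-71) + (-35) + (-92) + (-36) = -353
Signed area = Σ/2 = -176.5 (negative ⇒ clockwise traversal).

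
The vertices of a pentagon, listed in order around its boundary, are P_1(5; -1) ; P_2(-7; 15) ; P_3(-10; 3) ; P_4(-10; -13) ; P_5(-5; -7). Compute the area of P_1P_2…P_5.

201

Σ = (68) + (129) + (160) + (5) + (40) = 402
Area = |Σ|/2 = 201.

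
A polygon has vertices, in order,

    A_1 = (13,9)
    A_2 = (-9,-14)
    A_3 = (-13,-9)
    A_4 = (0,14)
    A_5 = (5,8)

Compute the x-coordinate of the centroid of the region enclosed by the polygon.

Apply the surveyor's formula. First the cross-terms c_i = x_i·y_{i+1} − x_{i+1}·y_i:
  -101, -101, -182, -70, -59  ⇒  2A = -513, A = -256.5.
Then Σ (x_i + x_{i+1})·c_i = 2772, so x̄ = 2772 / (6·(-256.5)) = -308/171.

-308/171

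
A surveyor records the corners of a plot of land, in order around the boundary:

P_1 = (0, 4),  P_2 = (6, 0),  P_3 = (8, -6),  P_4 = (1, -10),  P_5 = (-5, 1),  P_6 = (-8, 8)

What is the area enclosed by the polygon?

Σ = (-24) + (-36) + (-74) + (-49) + (-32) + (-32) = -247
Area = |Σ|/2 = 123.5.

123.5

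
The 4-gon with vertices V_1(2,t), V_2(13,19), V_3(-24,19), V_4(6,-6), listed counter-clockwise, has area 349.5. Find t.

12

The doubled signed area Σ (x_i y_{i+1} − x_{i+1} y_i) is linear in t.
With t=0 it equals 783; the coefficient of t is -7 (from the two edges through V_1).
So -7·t + 783 = 2·349.5 = 699 ⇒ t = 12.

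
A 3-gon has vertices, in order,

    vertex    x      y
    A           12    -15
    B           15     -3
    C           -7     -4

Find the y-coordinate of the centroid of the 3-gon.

Apply the shoelace (surveyor's) formula. First the cross-terms c_i = x_i·y_{i+1} − x_{i+1}·y_i:
  189, -81, 153  ⇒  2A = 261, A = 130.5.
Then Σ (y_i + y_{i+1})·c_i = -5742, so ȳ = -5742 / (6·130.5) = -22/3.

-22/3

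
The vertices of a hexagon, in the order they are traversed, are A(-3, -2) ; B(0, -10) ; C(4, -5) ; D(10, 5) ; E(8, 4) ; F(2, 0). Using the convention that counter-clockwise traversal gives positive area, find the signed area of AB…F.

64

Σ = (30) + (40) + (70) + (0) + (-8) + (-4) = 128
Signed area = Σ/2 = 64 (positive ⇒ counter-clockwise traversal).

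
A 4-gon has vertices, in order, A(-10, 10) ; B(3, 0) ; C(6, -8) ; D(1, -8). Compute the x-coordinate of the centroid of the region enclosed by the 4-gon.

Apply Gauss's area formula. First the cross-terms c_i = x_i·y_{i+1} − x_{i+1}·y_i:
  -30, -24, -40, -70  ⇒  2A = -164, A = -82.
Then Σ (x_i + x_{i+1})·c_i = 344, so x̄ = 344 / (6·(-82)) = -86/123.

-86/123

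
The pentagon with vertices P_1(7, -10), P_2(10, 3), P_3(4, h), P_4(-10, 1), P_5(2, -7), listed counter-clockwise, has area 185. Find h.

8

The doubled signed area Σ (x_i y_{i+1} − x_{i+1} y_i) is linear in h.
With h=0 it equals 210; the coefficient of h is 20 (from the two edges through P_3).
So 20·h + 210 = 2·185 = 370 ⇒ h = 8.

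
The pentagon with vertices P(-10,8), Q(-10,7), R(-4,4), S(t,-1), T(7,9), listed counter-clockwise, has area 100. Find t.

9

Write out the shoelace sum; only the two edges meeting at S involve t:
2·Area = [((-4)·(-1) − t·4) + (t·9 − 7·(-1))] + 144
       = 5·t + 155 = 200
⇒ t = 9.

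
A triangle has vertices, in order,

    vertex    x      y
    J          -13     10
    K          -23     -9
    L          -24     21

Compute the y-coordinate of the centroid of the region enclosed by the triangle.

Apply Gauss's area formula. First the cross-terms c_i = x_i·y_{i+1} − x_{i+1}·y_i:
  347, -699, 33  ⇒  2A = -319, A = -159.5.
Then Σ (y_i + y_{i+1})·c_i = -7018, so ȳ = -7018 / (6·(-159.5)) = 22/3.

22/3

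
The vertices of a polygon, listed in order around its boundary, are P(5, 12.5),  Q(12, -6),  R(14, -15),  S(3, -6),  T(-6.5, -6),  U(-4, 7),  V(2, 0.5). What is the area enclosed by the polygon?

Apply the surveyor's formula: 2A = Σ (x_i·y_{i+1} − x_{i+1}·y_i), indices taken mod 7.
P→Q: (5)(-6) − (12)(12.5) = -180
Q→R: (12)(-15) − (14)(-6) = -96
R→S: (14)(-6) − (3)(-15) = -39
S→T: (3)(-6) − (-6.5)(-6) = -57
T→U: (-6.5)(7) − (-4)(-6) = -69.5
U→V: (-4)(0.5) − (2)(7) = -16
V→P: (2)(12.5) − (5)(0.5) = 22.5
Σ = -435
Area = |Σ|/2 = 217.5.

217.5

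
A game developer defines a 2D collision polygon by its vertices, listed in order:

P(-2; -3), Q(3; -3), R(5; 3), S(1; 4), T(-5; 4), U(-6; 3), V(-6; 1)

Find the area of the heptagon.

60.5

Cross-terms: 15, 24, 17, 24, 9, 12, 20  ⇒  Σ = 121
Area = |Σ|/2 = 60.5.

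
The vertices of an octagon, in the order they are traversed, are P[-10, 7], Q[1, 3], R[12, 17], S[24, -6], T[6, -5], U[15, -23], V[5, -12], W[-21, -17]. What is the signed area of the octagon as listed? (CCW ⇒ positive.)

-701

Apply the surveyor's formula: 2A = Σ (x_i·y_{i+1} − x_{i+1}·y_i), indices taken mod 8.
Σ = (-37) + (-19) + (-480) + (-84) + (-63) + (-65) + (-337) + (-317) = -1402
Signed area = Σ/2 = -701 (negative ⇒ clockwise traversal).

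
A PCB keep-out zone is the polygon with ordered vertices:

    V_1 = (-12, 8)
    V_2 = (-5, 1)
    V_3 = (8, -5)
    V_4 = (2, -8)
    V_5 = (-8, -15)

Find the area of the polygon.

173.5

Σ = (28) + (17) + (-54) + (-94) + (-244) = -347
Area = |Σ|/2 = 173.5.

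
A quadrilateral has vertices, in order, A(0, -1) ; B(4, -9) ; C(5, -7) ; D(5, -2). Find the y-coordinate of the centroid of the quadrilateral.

Apply the shoelace (surveyor's) formula. First the cross-terms c_i = x_i·y_{i+1} − x_{i+1}·y_i:
  4, 17, 25, -5  ⇒  2A = 41, A = 20.5.
Then Σ (y_i + y_{i+1})·c_i = -522, so ȳ = -522 / (6·20.5) = -174/41.

-174/41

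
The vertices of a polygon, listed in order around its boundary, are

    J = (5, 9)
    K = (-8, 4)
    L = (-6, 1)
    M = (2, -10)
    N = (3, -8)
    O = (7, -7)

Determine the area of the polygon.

156.5

Σ = (92) + (16) + (58) + (14) + (35) + (98) = 313
Area = |Σ|/2 = 156.5.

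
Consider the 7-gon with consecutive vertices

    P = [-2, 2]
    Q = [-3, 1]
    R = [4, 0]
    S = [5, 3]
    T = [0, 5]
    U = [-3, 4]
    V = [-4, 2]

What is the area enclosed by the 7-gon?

29

Apply the shoelace (surveyor's) formula: 2A = Σ (x_i·y_{i+1} − x_{i+1}·y_i), indices taken mod 7.
Σ = (4) + (-4) + (12) + (25) + (15) + (10) + (-4) = 58
Area = |Σ|/2 = 29.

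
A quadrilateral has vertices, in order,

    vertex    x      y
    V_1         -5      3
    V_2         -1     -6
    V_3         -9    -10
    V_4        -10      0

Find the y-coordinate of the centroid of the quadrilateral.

Apply Gauss's area formula. First the cross-terms c_i = x_i·y_{i+1} − x_{i+1}·y_i:
  33, -44, -100, -30  ⇒  2A = -141, A = -70.5.
Then Σ (y_i + y_{i+1})·c_i = 1515, so ȳ = 1515 / (6·(-70.5)) = -505/141.

-505/141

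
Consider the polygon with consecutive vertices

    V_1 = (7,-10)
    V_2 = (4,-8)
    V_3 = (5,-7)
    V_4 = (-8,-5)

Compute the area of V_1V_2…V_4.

Σ = (-16) + (12) + (-81) + (115) = 30
Area = |Σ|/2 = 15.

15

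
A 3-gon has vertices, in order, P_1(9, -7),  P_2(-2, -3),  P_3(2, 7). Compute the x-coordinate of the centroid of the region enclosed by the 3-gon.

3

Apply the surveyor's formula. First the cross-terms c_i = x_i·y_{i+1} − x_{i+1}·y_i:
  -41, -8, -77  ⇒  2A = -126, A = -63.
Then Σ (x_i + x_{i+1})·c_i = -1134, so x̄ = -1134 / (6·(-63)) = 3.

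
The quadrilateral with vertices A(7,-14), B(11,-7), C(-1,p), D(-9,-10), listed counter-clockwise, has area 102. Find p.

The doubled signed area Σ (x_i y_{i+1} − x_{i+1} y_i) is linear in p.
With p=0 it equals 304; the coefficient of p is 20 (from the two edges through C).
So 20·p + 304 = 2·102 = 204 ⇒ p = -5.

-5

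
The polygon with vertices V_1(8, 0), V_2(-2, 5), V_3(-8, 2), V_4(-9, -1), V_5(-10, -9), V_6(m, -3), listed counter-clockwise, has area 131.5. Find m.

The doubled signed area Σ (x_i y_{i+1} − x_{i+1} y_i) is linear in m.
With m=0 it equals 227; the coefficient of m is 9 (from the two edges through V_6).
So 9·m + 227 = 2·131.5 = 263 ⇒ m = 4.

4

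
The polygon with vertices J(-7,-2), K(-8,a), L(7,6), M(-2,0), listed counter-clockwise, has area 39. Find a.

-9

The doubled signed area Σ (x_i y_{i+1} − x_{i+1} y_i) is linear in a.
With a=0 it equals -48; the coefficient of a is -14 (from the two edges through K).
So -14·a + -48 = 2·39 = 78 ⇒ a = -9.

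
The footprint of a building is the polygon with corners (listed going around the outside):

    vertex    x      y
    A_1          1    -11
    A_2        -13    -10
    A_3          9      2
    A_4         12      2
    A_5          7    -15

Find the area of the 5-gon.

175.5

Apply the surveyor's formula: 2A = Σ (x_i·y_{i+1} − x_{i+1}·y_i), indices taken mod 5.
Σ = (-153) + (64) + (-6) + (-194) + (-62) = -351
Area = |Σ|/2 = 175.5.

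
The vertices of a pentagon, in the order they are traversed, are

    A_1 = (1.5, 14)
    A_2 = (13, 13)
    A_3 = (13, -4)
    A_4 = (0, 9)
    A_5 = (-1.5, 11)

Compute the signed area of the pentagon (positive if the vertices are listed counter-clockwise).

Σ = (-162.5) + (-221) + (117) + (13.5) + (-37.5) = -290.5
Signed area = Σ/2 = -145.25 (negative ⇒ clockwise traversal).

-145.25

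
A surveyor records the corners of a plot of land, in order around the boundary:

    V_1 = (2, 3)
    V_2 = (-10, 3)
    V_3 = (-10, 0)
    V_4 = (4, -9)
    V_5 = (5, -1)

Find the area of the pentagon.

107

Apply the shoelace formula: 2A = Σ (x_i·y_{i+1} − x_{i+1}·y_i), indices taken mod 5.
Cross-terms: 36, 30, 90, 41, 17  ⇒  Σ = 214
Area = |Σ|/2 = 107.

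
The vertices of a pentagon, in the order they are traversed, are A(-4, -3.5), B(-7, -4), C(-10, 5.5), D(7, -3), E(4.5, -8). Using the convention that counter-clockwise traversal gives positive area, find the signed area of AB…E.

-92.875

Apply the shoelace (surveyor's) formula: 2A = Σ (x_i·y_{i+1} − x_{i+1}·y_i), indices taken mod 5.
Cross-terms: -8.5, -78.5, -8.5, -42.5, -47.75  ⇒  Σ = -185.75
Signed area = Σ/2 = -92.875 (negative ⇒ clockwise traversal).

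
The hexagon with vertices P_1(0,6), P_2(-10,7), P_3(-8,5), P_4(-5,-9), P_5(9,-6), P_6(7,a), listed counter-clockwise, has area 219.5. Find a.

9

The doubled signed area Σ (x_i y_{i+1} − x_{i+1} y_i) is linear in a.
With a=0 it equals 358; the coefficient of a is 9 (from the two edges through P_6).
So 9·a + 358 = 2·219.5 = 439 ⇒ a = 9.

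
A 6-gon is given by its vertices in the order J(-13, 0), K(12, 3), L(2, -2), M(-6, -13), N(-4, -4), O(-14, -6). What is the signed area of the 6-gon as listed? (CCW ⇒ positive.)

-122.5

Σ = (-39) + (-30) + (-38) + (-28) + (-32) + (-78) = -245
Signed area = Σ/2 = -122.5 (negative ⇒ clockwise traversal).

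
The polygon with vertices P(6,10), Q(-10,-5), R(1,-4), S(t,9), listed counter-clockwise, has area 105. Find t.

Write out the shoelace sum; only the two edges meeting at S involve t:
2·Area = [(1·9 − t·(-4)) + (t·10 − 6·9)] + 115
       = 14·t + 70 = 210
⇒ t = 10.

10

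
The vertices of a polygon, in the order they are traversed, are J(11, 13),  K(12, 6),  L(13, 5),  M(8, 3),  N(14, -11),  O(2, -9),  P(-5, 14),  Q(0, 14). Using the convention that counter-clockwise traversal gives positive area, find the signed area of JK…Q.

-292

Apply Gauss's area formula: 2A = Σ (x_i·y_{i+1} − x_{i+1}·y_i), indices taken mod 8.
J→K: (11)(6) − (12)(13) = -90
K→L: (12)(5) − (13)(6) = -18
L→M: (13)(3) − (8)(5) = -1
M→N: (8)(-11) − (14)(3) = -130
N→O: (14)(-9) − (2)(-11) = -104
O→P: (2)(14) − (-5)(-9) = -17
P→Q: (-5)(14) − (0)(14) = -70
Q→J: (0)(13) − (11)(14) = -154
Σ = -584
Signed area = Σ/2 = -292 (negative ⇒ clockwise traversal).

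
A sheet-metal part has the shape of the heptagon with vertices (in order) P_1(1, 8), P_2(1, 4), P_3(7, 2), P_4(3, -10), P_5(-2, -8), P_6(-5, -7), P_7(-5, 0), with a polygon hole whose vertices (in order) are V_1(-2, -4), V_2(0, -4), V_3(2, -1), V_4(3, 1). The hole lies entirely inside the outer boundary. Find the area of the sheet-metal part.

120

Outer boundary:
P_1→P_2: (1)(4) − (1)(8) = -4
P_2→P_3: (1)(2) − (7)(4) = -26
P_3→P_4: (7)(-10) − (3)(2) = -76
P_4→P_5: (3)(-8) − (-2)(-10) = -44
P_5→P_6: (-2)(-7) − (-5)(-8) = -26
P_6→P_7: (-5)(0) − (-5)(-7) = -35
P_7→P_1: (-5)(8) − (1)(0) = -40
Σ = -251
Area = |Σ|/2 = 125.5.
Hole:
Apply the shoelace formula: 2A = Σ (x_i·y_{i+1} − x_{i+1}·y_i), indices taken mod 4.
Σ = (8) + (8) + (5) + (-10) = 11
Area = |Σ|/2 = 5.5.
Net area = 125.5 − 5.5 = 120.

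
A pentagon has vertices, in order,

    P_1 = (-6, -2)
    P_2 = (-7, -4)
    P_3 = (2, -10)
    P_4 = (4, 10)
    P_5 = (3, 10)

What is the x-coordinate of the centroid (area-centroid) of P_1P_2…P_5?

Apply Gauss's area formula. First the cross-terms c_i = x_i·y_{i+1} − x_{i+1}·y_i:
  10, 78, 60, 10, 54  ⇒  2A = 212, A = 106.
Then Σ (x_i + x_{i+1})·c_i = -252, so x̄ = -252 / (6·106) = -21/53.

-21/53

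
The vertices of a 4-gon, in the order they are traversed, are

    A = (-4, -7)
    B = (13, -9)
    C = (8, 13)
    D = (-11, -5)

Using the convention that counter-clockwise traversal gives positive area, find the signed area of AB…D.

Apply Gauss's area formula: 2A = Σ (x_i·y_{i+1} − x_{i+1}·y_i), indices taken mod 4.
A→B: (-4)(-9) − (13)(-7) = 127
B→C: (13)(13) − (8)(-9) = 241
C→D: (8)(-5) − (-11)(13) = 103
D→A: (-11)(-7) − (-4)(-5) = 57
Σ = 528
Signed area = Σ/2 = 264 (positive ⇒ counter-clockwise traversal).

264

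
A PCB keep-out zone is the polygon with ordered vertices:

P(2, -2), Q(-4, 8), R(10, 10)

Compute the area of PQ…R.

Apply Gauss's area formula: 2A = Σ (x_i·y_{i+1} − x_{i+1}·y_i), indices taken mod 3.
Σ = (8) + (-120) + (-40) = -152
Area = |Σ|/2 = 76.

76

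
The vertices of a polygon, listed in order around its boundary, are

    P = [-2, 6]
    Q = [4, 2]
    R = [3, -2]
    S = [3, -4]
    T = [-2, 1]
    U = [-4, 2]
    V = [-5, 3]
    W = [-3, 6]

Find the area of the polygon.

Apply Gauss's area formula: 2A = Σ (x_i·y_{i+1} − x_{i+1}·y_i), indices taken mod 8.
P→Q: (-2)(2) − (4)(6) = -28
Q→R: (4)(-2) − (3)(2) = -14
R→S: (3)(-4) − (3)(-2) = -6
S→T: (3)(1) − (-2)(-4) = -5
T→U: (-2)(2) − (-4)(1) = 0
U→V: (-4)(3) − (-5)(2) = -2
V→W: (-5)(6) − (-3)(3) = -21
W→P: (-3)(6) − (-2)(6) = -6
Σ = -82
Area = |Σ|/2 = 41.

41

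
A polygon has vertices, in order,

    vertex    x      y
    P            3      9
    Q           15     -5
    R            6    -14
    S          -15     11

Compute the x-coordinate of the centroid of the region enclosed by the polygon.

176/107

Apply the shoelace formula. First the cross-terms c_i = x_i·y_{i+1} − x_{i+1}·y_i:
  -150, -180, -144, -168  ⇒  2A = -642, A = -321.
Then Σ (x_i + x_{i+1})·c_i = -3168, so x̄ = -3168 / (6·(-321)) = 176/107.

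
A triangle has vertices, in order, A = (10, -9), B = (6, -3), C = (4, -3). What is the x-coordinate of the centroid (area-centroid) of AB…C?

Apply the surveyor's formula. First the cross-terms c_i = x_i·y_{i+1} − x_{i+1}·y_i:
  24, -6, -6  ⇒  2A = 12, A = 6.
Then Σ (x_i + x_{i+1})·c_i = 240, so x̄ = 240 / (6·6) = 20/3.

20/3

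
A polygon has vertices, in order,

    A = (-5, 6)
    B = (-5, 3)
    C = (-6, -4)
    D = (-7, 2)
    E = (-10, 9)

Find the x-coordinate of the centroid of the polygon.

-908/135

Apply Gauss's area formula. First the cross-terms c_i = x_i·y_{i+1} − x_{i+1}·y_i:
  15, 38, -40, -43, -15  ⇒  2A = -45, A = -22.5.
Then Σ (x_i + x_{i+1})·c_i = 908, so x̄ = 908 / (6·(-22.5)) = -908/135.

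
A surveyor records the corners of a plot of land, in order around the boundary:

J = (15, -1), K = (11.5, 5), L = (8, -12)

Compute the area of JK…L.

Σ = (86.5) + (-178) + (172) = 80.5
Area = |Σ|/2 = 40.25.

40.25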